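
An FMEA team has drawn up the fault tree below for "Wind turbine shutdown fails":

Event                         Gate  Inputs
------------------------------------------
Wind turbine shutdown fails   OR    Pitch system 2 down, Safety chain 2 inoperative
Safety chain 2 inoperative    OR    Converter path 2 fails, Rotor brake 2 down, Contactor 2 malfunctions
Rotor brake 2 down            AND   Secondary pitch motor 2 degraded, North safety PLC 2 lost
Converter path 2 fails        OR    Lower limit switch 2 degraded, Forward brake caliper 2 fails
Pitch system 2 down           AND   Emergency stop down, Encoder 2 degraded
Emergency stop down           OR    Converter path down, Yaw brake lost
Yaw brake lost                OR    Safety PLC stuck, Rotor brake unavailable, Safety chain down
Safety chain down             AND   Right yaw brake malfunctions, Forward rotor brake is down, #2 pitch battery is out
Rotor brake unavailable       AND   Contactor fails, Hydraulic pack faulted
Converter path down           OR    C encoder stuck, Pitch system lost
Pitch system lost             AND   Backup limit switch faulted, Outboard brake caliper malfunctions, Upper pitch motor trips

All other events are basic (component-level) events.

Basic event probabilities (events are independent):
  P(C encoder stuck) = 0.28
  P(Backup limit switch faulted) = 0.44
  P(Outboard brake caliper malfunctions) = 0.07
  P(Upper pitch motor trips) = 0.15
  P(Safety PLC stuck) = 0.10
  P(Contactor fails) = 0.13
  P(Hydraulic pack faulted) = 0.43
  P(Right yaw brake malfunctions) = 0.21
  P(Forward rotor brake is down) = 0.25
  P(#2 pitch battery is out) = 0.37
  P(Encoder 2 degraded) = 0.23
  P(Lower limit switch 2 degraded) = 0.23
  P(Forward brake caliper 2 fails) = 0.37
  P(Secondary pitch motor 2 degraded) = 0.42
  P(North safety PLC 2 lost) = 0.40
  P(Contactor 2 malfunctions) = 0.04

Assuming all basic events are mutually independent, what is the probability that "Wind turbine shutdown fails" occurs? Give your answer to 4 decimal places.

P(Pitch system lost) [AND] = 0.44 × 0.07 × 0.15 = 0.004620
P(Converter path down) [OR] = 1 − (1−0.28) × (1−0.004620) = 0.283326
P(Rotor brake unavailable) [AND] = 0.13 × 0.43 = 0.055900
P(Safety chain down) [AND] = 0.21 × 0.25 × 0.37 = 0.019425
P(Yaw brake lost) [OR] = 1 − (1−0.10) × (1−0.055900) × (1−0.019425) = 0.166815
P(Emergency stop down) [OR] = 1 − (1−0.283326) × (1−0.166815) = 0.402878
P(Pitch system 2 down) [AND] = 0.402878 × 0.23 = 0.092662
P(Converter path 2 fails) [OR] = 1 − (1−0.23) × (1−0.37) = 0.514900
P(Rotor brake 2 down) [AND] = 0.42 × 0.40 = 0.168000
P(Safety chain 2 inoperative) [OR] = 1 − (1−0.514900) × (1−0.168000) × (1−0.04) = 0.612541
P(Wind turbine shutdown fails) [OR] = 1 − (1−0.092662) × (1−0.612541) = 0.648444
Rounded to 4 decimal places: P(Wind turbine shutdown fails) ≈ 0.6484.

0.6484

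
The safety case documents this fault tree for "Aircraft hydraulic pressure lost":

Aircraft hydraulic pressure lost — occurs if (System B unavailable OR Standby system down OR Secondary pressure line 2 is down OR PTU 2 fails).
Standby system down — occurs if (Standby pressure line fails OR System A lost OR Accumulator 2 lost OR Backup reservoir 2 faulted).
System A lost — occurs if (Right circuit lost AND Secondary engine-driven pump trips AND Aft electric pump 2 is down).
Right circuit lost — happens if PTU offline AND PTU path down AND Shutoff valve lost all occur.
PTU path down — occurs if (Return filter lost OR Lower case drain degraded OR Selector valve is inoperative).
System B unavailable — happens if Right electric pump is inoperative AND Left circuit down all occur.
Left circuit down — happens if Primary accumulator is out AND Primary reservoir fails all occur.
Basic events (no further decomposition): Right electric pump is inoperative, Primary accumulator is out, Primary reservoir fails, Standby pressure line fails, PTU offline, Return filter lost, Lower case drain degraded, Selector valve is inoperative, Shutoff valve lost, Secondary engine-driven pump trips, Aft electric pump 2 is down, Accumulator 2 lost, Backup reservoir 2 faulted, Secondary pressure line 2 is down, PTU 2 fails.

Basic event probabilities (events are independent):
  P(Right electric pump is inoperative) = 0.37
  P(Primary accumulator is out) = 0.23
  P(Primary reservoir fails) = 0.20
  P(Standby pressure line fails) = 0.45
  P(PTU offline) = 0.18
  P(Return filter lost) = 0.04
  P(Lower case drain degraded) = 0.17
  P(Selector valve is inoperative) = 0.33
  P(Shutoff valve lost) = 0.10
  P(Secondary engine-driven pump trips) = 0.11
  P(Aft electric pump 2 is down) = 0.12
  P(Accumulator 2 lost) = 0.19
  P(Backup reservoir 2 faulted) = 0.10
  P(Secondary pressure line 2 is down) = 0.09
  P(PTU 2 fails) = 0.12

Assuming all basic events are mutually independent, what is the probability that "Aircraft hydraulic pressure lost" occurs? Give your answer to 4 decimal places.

P(Left circuit down) [AND] = 0.23 × 0.20 = 0.046000
P(System B unavailable) [AND] = 0.37 × 0.046000 = 0.017020
P(PTU path down) [OR] = 1 − (1−0.04) × (1−0.17) × (1−0.33) = 0.466144
P(Right circuit lost) [AND] = 0.18 × 0.466144 × 0.10 = 0.008391
P(System A lost) [AND] = 0.008391 × 0.11 × 0.12 = 0.000111
P(Standby system down) [OR] = 1 − (1−0.45) × (1−0.000111) × (1−0.19) × (1−0.10) = 0.599095
P(Aircraft hydraulic pressure lost) [OR] = 1 − (1−0.017020) × (1−0.599095) × (1−0.09) × (1−0.12) = 0.684419
Rounded to 4 decimal places: P(Aircraft hydraulic pressure lost) ≈ 0.6844.

0.6844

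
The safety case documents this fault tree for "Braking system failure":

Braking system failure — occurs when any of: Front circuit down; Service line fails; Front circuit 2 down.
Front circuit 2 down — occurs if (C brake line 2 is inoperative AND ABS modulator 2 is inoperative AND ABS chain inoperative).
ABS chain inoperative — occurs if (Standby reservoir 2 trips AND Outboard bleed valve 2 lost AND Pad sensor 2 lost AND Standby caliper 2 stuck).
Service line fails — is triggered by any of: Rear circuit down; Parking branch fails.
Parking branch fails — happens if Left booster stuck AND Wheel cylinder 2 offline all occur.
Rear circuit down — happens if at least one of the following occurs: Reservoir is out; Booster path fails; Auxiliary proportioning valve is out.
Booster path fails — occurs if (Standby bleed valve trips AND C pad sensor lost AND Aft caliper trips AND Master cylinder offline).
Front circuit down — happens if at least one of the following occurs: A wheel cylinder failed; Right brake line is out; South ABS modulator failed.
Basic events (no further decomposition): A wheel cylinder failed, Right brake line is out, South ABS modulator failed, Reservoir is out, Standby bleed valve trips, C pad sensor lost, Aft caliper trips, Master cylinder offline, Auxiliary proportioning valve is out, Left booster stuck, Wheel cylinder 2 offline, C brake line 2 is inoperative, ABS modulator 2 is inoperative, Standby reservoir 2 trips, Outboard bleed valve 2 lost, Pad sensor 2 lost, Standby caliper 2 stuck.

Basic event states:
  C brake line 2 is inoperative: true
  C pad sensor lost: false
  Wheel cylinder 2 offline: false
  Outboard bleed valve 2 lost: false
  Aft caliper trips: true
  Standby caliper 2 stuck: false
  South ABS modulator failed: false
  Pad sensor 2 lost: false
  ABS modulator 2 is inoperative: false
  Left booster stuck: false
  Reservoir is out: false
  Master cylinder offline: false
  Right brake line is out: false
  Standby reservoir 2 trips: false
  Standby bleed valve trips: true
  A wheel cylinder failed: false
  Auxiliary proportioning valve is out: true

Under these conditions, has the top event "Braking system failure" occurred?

Front circuit down [OR]: A wheel cylinder failed=not, Right brake line is out=not, South ABS modulator failed=not → no input occurs → does not occur.
Booster path fails [AND]: Standby bleed valve trips=occurs, C pad sensor lost=not, Aft caliper trips=occurs, Master cylinder offline=not → not all inputs occur → does not occur.
Rear circuit down [OR]: Reservoir is out=not, Booster path fails=not, Auxiliary proportioning valve is out=occurs → at least one input occurs → occurs.
Parking branch fails [AND]: Left booster stuck=not, Wheel cylinder 2 offline=not → not all inputs occur → does not occur.
Service line fails [OR]: Rear circuit down=occurs, Parking branch fails=not → at least one input occurs → occurs.
ABS chain inoperative [AND]: Standby reservoir 2 trips=not, Outboard bleed valve 2 lost=not, Pad sensor 2 lost=not, Standby caliper 2 stuck=not → not all inputs occur → does not occur.
Front circuit 2 down [AND]: C brake line 2 is inoperative=occurs, ABS modulator 2 is inoperative=not, ABS chain inoperative=not → not all inputs occur → does not occur.
Braking system failure [OR]: Front circuit down=not, Service line fails=occurs, Front circuit 2 down=not → at least one input occurs → occurs.

Yes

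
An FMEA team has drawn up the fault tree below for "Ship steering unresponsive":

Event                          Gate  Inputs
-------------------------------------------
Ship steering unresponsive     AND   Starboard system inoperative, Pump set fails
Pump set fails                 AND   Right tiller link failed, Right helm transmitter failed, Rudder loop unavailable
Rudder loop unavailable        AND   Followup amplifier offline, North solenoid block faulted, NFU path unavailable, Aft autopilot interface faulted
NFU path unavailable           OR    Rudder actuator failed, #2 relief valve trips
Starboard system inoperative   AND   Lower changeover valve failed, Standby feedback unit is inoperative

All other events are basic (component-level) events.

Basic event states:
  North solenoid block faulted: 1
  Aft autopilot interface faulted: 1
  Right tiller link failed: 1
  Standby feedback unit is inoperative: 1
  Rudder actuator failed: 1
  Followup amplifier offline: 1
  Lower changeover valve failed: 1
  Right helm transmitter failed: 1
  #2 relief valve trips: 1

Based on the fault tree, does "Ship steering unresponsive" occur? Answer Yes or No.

Starboard system inoperative [AND]: Lower changeover valve failed=occurs, Standby feedback unit is inoperative=occurs → all inputs occur → occurs.
NFU path unavailable [OR]: Rudder actuator failed=occurs, #2 relief valve trips=occurs → at least one input occurs → occurs.
Rudder loop unavailable [AND]: Followup amplifier offline=occurs, North solenoid block faulted=occurs, NFU path unavailable=occurs, Aft autopilot interface faulted=occurs → all inputs occur → occurs.
Pump set fails [AND]: Right tiller link failed=occurs, Right helm transmitter failed=occurs, Rudder loop unavailable=occurs → all inputs occur → occurs.
Ship steering unresponsive [AND]: Starboard system inoperative=occurs, Pump set fails=occurs → all inputs occur → occurs.

Yes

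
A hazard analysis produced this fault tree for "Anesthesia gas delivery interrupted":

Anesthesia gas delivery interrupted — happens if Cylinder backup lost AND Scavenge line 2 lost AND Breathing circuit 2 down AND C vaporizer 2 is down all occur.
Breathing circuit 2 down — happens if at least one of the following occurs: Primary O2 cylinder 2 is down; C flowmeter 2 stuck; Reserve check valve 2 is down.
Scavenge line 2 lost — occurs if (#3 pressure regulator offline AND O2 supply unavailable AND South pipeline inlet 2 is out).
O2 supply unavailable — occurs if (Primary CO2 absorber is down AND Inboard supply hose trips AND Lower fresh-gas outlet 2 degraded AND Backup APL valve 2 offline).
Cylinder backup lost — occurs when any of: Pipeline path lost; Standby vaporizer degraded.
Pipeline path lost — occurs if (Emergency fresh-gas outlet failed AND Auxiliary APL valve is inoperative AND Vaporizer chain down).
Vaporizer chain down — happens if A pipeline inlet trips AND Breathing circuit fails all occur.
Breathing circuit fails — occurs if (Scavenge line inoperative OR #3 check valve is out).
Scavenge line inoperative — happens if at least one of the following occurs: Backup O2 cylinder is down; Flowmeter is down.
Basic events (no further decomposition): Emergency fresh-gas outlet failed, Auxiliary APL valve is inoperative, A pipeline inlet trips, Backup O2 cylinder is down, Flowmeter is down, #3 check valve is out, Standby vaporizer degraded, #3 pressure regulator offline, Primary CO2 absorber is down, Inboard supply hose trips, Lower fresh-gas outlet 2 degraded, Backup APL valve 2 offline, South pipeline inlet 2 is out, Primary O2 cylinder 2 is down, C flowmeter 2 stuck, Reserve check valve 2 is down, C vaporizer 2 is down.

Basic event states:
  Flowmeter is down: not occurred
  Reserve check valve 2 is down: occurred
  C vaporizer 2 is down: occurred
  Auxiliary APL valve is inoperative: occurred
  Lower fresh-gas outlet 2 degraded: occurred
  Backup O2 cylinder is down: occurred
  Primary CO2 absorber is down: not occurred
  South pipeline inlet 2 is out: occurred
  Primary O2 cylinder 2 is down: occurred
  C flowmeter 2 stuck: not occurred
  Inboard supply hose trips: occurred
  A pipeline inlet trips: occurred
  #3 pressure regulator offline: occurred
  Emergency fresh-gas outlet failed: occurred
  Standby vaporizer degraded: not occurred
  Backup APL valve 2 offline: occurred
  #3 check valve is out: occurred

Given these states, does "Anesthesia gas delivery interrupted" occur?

No

Scavenge line inoperative [OR]: Backup O2 cylinder is down=occurs, Flowmeter is down=not → at least one input occurs → occurs.
Breathing circuit fails [OR]: Scavenge line inoperative=occurs, #3 check valve is out=occurs → at least one input occurs → occurs.
Vaporizer chain down [AND]: A pipeline inlet trips=occurs, Breathing circuit fails=occurs → all inputs occur → occurs.
Pipeline path lost [AND]: Emergency fresh-gas outlet failed=occurs, Auxiliary APL valve is inoperative=occurs, Vaporizer chain down=occurs → all inputs occur → occurs.
Cylinder backup lost [OR]: Pipeline path lost=occurs, Standby vaporizer degraded=not → at least one input occurs → occurs.
O2 supply unavailable [AND]: Primary CO2 absorber is down=not, Inboard supply hose trips=occurs, Lower fresh-gas outlet 2 degraded=occurs, Backup APL valve 2 offline=occurs → not all inputs occur → does not occur.
Scavenge line 2 lost [AND]: #3 pressure regulator offline=occurs, O2 supply unavailable=not, South pipeline inlet 2 is out=occurs → not all inputs occur → does not occur.
Breathing circuit 2 down [OR]: Primary O2 cylinder 2 is down=occurs, C flowmeter 2 stuck=not, Reserve check valve 2 is down=occurs → at least one input occurs → occurs.
Anesthesia gas delivery interrupted [AND]: Cylinder backup lost=occurs, Scavenge line 2 lost=not, Breathing circuit 2 down=occurs, C vaporizer 2 is down=occurs → not all inputs occur → does not occur.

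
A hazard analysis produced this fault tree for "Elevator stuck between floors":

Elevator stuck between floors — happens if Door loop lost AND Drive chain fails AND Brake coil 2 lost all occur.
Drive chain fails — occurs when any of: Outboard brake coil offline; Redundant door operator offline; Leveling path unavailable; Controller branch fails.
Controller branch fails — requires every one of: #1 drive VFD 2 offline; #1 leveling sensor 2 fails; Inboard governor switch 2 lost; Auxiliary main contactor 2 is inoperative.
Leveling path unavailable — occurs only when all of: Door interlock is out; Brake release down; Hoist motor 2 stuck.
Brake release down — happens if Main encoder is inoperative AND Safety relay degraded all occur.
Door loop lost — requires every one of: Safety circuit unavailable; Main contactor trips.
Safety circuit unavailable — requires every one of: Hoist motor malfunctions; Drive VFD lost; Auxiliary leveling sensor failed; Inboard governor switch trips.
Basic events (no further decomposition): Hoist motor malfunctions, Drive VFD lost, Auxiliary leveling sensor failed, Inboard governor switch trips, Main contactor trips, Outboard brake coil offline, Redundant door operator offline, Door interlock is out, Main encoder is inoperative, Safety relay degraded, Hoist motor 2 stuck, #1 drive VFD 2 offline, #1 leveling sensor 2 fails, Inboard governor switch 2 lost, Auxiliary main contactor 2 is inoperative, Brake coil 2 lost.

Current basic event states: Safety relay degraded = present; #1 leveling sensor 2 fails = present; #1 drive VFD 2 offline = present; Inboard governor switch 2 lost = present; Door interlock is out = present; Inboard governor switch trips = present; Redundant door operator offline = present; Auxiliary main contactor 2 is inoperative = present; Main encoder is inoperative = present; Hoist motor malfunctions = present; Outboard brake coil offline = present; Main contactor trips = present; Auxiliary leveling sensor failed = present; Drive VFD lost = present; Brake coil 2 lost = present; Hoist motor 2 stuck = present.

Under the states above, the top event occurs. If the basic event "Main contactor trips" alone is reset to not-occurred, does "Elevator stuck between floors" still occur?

No

Counterfactual: set "Main contactor trips" to not occurred.
Safety circuit unavailable [AND]: Hoist motor malfunctions=occurs, Drive VFD lost=occurs, Auxiliary leveling sensor failed=occurs, Inboard governor switch trips=occurs → all inputs occur → occurs.
Door loop lost [AND]: Safety circuit unavailable=occurs, Main contactor trips=not → not all inputs occur → does not occur.
Brake release down [AND]: Main encoder is inoperative=occurs, Safety relay degraded=occurs → all inputs occur → occurs.
Leveling path unavailable [AND]: Door interlock is out=occurs, Brake release down=occurs, Hoist motor 2 stuck=occurs → all inputs occur → occurs.
Controller branch fails [AND]: #1 drive VFD 2 offline=occurs, #1 leveling sensor 2 fails=occurs, Inboard governor switch 2 lost=occurs, Auxiliary main contactor 2 is inoperative=occurs → all inputs occur → occurs.
Drive chain fails [OR]: Outboard brake coil offline=occurs, Redundant door operator offline=occurs, Leveling path unavailable=occurs, Controller branch fails=occurs → at least one input occurs → occurs.
Elevator stuck between floors [AND]: Door loop lost=not, Drive chain fails=occurs, Brake coil 2 lost=occurs → not all inputs occur → does not occur.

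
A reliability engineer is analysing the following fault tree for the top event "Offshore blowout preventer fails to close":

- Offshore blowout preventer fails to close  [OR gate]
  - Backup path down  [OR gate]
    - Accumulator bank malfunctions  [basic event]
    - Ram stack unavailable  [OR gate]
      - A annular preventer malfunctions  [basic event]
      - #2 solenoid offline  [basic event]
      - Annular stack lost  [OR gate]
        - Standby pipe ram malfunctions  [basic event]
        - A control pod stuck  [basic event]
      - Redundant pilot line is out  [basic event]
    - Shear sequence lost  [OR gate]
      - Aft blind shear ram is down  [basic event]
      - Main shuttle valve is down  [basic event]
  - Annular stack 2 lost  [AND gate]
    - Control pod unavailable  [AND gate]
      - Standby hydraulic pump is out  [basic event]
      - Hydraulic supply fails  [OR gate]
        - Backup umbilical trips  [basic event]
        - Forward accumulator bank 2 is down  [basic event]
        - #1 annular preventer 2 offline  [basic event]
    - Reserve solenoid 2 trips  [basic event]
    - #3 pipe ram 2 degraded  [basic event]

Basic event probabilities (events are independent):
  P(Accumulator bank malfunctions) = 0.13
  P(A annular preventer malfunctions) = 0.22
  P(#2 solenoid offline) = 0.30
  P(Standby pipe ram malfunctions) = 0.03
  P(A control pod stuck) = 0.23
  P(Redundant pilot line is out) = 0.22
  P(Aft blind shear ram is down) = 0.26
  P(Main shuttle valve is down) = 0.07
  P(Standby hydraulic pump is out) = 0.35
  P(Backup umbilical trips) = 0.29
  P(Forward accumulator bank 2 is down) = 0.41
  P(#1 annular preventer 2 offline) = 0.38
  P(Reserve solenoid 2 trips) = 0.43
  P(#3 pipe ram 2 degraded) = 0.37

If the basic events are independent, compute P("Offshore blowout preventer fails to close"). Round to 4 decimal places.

0.8174

P(Annular stack lost) [OR] = 1 − (1−0.03) × (1−0.23) = 0.253100
P(Ram stack unavailable) [OR] = 1 − (1−0.22) × (1−0.30) × (1−0.253100) × (1−0.22) = 0.681910
P(Shear sequence lost) [OR] = 1 − (1−0.26) × (1−0.07) = 0.311800
P(Backup path down) [OR] = 1 − (1−0.13) × (1−0.681910) × (1−0.311800) = 0.809549
P(Hydraulic supply fails) [OR] = 1 − (1−0.29) × (1−0.41) × (1−0.38) = 0.740282
P(Control pod unavailable) [AND] = 0.35 × 0.740282 = 0.259099
P(Annular stack 2 lost) [AND] = 0.259099 × 0.43 × 0.37 = 0.041223
P(Offshore blowout preventer fails to close) [OR] = 1 − (1−0.809549) × (1−0.041223) = 0.817400
Rounded to 4 decimal places: P(Offshore blowout preventer fails to close) ≈ 0.8174.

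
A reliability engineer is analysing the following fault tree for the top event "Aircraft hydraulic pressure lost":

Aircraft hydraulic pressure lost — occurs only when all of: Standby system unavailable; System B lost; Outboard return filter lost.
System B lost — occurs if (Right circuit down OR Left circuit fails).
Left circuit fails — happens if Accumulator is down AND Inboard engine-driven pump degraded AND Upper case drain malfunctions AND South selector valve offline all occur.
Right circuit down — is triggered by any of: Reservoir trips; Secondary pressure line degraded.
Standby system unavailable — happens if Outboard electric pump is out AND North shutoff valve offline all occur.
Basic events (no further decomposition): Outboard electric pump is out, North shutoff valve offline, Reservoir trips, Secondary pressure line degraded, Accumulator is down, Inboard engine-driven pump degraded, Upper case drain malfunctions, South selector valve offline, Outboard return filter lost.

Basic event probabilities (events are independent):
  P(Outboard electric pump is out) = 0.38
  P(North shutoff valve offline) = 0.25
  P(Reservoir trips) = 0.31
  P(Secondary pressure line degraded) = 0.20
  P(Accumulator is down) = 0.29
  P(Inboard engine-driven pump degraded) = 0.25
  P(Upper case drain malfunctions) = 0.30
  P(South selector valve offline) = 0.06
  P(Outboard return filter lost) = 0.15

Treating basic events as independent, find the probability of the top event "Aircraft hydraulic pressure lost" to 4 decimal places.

0.0064

P(Standby system unavailable) [AND] = 0.38 × 0.25 = 0.095000
P(Right circuit down) [OR] = 1 − (1−0.31) × (1−0.20) = 0.448000
P(Left circuit fails) [AND] = 0.29 × 0.25 × 0.30 × 0.06 = 0.001305
P(System B lost) [OR] = 1 − (1−0.448000) × (1−0.001305) = 0.448720
P(Aircraft hydraulic pressure lost) [AND] = 0.095000 × 0.448720 × 0.15 = 0.006394
Rounded to 4 decimal places: P(Aircraft hydraulic pressure lost) ≈ 0.0064.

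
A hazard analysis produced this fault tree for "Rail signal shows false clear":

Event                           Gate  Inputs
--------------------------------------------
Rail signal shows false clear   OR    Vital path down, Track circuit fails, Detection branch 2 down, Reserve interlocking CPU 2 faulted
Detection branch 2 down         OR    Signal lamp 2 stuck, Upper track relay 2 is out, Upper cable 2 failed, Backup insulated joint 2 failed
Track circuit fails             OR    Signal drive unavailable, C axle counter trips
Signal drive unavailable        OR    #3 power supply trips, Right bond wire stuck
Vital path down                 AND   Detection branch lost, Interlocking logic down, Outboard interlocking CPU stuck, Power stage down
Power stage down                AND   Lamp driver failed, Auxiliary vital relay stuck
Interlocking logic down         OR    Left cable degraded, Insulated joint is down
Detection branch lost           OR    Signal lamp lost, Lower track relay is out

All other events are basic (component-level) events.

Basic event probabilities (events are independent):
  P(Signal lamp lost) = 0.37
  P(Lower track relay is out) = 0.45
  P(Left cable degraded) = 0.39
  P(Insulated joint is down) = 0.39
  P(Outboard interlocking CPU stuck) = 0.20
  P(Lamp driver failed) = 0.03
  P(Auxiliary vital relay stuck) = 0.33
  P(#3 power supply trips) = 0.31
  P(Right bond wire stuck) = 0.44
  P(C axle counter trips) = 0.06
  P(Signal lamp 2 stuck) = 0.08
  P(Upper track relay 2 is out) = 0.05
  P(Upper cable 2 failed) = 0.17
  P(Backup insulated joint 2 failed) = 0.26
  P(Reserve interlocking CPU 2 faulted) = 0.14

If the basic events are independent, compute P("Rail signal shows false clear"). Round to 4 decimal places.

0.8325

P(Detection branch lost) [OR] = 1 − (1−0.37) × (1−0.45) = 0.653500
P(Interlocking logic down) [OR] = 1 − (1−0.39) × (1−0.39) = 0.627900
P(Power stage down) [AND] = 0.03 × 0.33 = 0.009900
P(Vital path down) [AND] = 0.653500 × 0.627900 × 0.20 × 0.009900 = 0.000812
P(Signal drive unavailable) [OR] = 1 − (1−0.31) × (1−0.44) = 0.613600
P(Track circuit fails) [OR] = 1 − (1−0.613600) × (1−0.06) = 0.636784
P(Detection branch 2 down) [OR] = 1 − (1−0.08) × (1−0.05) × (1−0.17) × (1−0.26) = 0.463189
P(Rail signal shows false clear) [OR] = 1 − (1−0.000812) × (1−0.636784) × (1−0.463189) × (1−0.14) = 0.832455
Rounded to 4 decimal places: P(Rail signal shows false clear) ≈ 0.8325.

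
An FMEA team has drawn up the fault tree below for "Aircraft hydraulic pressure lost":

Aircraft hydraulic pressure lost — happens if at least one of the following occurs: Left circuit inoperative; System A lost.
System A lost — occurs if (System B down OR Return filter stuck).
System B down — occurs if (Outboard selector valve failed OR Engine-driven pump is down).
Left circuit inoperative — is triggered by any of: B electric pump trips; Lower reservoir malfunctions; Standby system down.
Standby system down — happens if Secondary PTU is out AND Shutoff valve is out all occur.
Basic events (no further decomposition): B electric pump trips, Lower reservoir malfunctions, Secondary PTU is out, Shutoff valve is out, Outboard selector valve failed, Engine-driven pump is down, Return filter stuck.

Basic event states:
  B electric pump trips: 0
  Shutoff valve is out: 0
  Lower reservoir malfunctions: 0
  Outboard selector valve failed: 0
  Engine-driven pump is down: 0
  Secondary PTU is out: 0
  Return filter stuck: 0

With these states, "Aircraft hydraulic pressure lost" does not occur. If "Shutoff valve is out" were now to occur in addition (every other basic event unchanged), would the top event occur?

Counterfactual: set "Shutoff valve is out" to occurred.
Standby system down [AND]: Secondary PTU is out=not, Shutoff valve is out=occurs → not all inputs occur → does not occur.
Left circuit inoperative [OR]: B electric pump trips=not, Lower reservoir malfunctions=not, Standby system down=not → no input occurs → does not occur.
System B down [OR]: Outboard selector valve failed=not, Engine-driven pump is down=not → no input occurs → does not occur.
System A lost [OR]: System B down=not, Return filter stuck=not → no input occurs → does not occur.
Aircraft hydraulic pressure lost [OR]: Left circuit inoperative=not, System A lost=not → no input occurs → does not occur.

No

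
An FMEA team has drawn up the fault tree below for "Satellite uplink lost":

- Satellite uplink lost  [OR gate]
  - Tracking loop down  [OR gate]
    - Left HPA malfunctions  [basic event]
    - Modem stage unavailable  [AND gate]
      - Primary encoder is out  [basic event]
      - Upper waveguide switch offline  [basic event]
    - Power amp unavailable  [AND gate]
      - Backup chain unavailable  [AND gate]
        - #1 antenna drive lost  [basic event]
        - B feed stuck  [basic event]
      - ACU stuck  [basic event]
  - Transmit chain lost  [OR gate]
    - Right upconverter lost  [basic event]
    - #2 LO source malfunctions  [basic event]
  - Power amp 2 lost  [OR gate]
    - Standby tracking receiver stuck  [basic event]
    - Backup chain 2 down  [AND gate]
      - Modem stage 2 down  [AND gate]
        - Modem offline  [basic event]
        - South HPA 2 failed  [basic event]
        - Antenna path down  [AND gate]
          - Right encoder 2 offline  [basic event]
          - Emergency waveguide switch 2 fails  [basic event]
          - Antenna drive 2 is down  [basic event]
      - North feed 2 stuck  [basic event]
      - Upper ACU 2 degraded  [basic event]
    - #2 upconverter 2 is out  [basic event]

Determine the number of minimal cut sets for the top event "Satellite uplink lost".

Modem stage unavailable [AND]: one cut set from each child combined → 1 × 1 = 1 cut set(s).
Backup chain unavailable [AND]: one cut set from each child combined → 1 × 1 = 1 cut set(s).
Power amp unavailable [AND]: one cut set from each child combined → 1 × 1 = 1 cut set(s).
Tracking loop down [OR]: union of children's cut sets → 3 cut set(s).
Transmit chain lost [OR]: union of children's cut sets → 2 cut set(s).
Antenna path down [AND]: one cut set from each child combined → 1 × 1 × 1 = 1 cut set(s).
Modem stage 2 down [AND]: one cut set from each child combined → 1 × 1 × 1 = 1 cut set(s).
Backup chain 2 down [AND]: one cut set from each child combined → 1 × 1 × 1 = 1 cut set(s).
Power amp 2 lost [OR]: union of children's cut sets → 3 cut set(s).
Satellite uplink lost [OR]: union of children's cut sets → 8 cut set(s).
Minimal cut sets: {Left HPA malfunctions}; {Primary encoder is out, Upper waveguide switch offline}; {#1 antenna drive lost, ACU stuck, B feed stuck}; {Right upconverter lost}; {#2 LO source malfunctions}; {Standby tracking receiver stuck}; {Antenna drive 2 is down, Emergency waveguide switch 2 fails, Modem offline, North feed 2 stuck, Right encoder 2 offline, South HPA 2 failed, Upper ACU 2 degraded}; {#2 upconverter 2 is out}.

8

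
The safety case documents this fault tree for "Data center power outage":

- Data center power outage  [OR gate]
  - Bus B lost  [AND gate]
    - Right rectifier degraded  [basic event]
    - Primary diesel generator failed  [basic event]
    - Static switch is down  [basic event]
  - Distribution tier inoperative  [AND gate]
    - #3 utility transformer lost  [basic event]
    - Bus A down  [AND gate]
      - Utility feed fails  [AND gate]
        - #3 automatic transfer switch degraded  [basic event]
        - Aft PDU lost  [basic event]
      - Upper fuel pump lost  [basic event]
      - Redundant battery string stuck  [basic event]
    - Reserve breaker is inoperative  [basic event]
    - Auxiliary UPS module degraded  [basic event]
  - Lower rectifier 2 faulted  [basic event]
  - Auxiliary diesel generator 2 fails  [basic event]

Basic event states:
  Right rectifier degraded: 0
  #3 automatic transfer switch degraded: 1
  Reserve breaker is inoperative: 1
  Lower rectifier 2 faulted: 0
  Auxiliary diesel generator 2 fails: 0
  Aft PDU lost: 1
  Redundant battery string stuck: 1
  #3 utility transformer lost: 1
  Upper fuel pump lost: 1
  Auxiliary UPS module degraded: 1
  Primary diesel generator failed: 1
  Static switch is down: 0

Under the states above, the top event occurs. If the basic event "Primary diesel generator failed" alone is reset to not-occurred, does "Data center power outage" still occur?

Counterfactual: set "Primary diesel generator failed" to not occurred.
Bus B lost [AND]: Right rectifier degraded=not, Primary diesel generator failed=not, Static switch is down=not → not all inputs occur → does not occur.
Utility feed fails [AND]: #3 automatic transfer switch degraded=occurs, Aft PDU lost=occurs → all inputs occur → occurs.
Bus A down [AND]: Utility feed fails=occurs, Upper fuel pump lost=occurs, Redundant battery string stuck=occurs → all inputs occur → occurs.
Distribution tier inoperative [AND]: #3 utility transformer lost=occurs, Bus A down=occurs, Reserve breaker is inoperative=occurs, Auxiliary UPS module degraded=occurs → all inputs occur → occurs.
Data center power outage [OR]: Bus B lost=not, Distribution tier inoperative=occurs, Lower rectifier 2 faulted=not, Auxiliary diesel generator 2 fails=not → at least one input occurs → occurs.

Yes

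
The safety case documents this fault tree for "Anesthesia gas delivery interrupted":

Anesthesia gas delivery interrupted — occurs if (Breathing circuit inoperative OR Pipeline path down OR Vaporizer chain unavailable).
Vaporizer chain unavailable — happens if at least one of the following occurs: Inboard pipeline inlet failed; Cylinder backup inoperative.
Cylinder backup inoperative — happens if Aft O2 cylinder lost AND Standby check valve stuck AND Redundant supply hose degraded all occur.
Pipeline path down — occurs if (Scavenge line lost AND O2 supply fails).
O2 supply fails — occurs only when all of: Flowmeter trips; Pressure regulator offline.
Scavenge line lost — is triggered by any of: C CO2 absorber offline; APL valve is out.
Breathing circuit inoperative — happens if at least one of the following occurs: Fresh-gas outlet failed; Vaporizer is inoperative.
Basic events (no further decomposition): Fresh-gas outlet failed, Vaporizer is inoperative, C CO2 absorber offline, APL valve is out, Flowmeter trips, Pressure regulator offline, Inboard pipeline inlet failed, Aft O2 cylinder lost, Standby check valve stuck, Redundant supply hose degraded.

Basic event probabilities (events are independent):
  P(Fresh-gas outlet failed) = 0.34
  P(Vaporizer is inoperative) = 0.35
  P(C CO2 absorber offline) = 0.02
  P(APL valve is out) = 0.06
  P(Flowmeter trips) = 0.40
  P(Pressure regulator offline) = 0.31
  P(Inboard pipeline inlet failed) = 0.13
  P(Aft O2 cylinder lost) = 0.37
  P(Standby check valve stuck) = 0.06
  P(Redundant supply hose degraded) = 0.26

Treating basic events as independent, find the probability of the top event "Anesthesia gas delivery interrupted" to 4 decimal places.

P(Breathing circuit inoperative) [OR] = 1 − (1−0.34) × (1−0.35) = 0.571000
P(Scavenge line lost) [OR] = 1 − (1−0.02) × (1−0.06) = 0.078800
P(O2 supply fails) [AND] = 0.40 × 0.31 = 0.124000
P(Pipeline path down) [AND] = 0.078800 × 0.124000 = 0.009771
P(Cylinder backup inoperative) [AND] = 0.37 × 0.06 × 0.26 = 0.005772
P(Vaporizer chain unavailable) [OR] = 1 − (1−0.13) × (1−0.005772) = 0.135022
P(Anesthesia gas delivery interrupted) [OR] = 1 − (1−0.571000) × (1−0.009771) × (1−0.135022) = 0.632550
Rounded to 4 decimal places: P(Anesthesia gas delivery interrupted) ≈ 0.6326.

0.6326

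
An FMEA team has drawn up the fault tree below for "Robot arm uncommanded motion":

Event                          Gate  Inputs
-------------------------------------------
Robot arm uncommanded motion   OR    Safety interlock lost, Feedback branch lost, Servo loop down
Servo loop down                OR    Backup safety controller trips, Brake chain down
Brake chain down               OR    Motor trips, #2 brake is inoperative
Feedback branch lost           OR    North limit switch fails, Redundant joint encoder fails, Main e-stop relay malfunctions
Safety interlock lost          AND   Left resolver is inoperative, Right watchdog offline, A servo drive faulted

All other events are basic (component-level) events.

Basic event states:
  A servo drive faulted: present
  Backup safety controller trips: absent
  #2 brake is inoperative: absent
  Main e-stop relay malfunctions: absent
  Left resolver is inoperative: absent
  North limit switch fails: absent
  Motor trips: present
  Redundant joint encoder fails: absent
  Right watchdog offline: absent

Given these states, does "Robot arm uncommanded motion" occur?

Yes

Safety interlock lost [AND]: Left resolver is inoperative=not, Right watchdog offline=not, A servo drive faulted=occurs → not all inputs occur → does not occur.
Feedback branch lost [OR]: North limit switch fails=not, Redundant joint encoder fails=not, Main e-stop relay malfunctions=not → no input occurs → does not occur.
Brake chain down [OR]: Motor trips=occurs, #2 brake is inoperative=not → at least one input occurs → occurs.
Servo loop down [OR]: Backup safety controller trips=not, Brake chain down=occurs → at least one input occurs → occurs.
Robot arm uncommanded motion [OR]: Safety interlock lost=not, Feedback branch lost=not, Servo loop down=occurs → at least one input occurs → occurs.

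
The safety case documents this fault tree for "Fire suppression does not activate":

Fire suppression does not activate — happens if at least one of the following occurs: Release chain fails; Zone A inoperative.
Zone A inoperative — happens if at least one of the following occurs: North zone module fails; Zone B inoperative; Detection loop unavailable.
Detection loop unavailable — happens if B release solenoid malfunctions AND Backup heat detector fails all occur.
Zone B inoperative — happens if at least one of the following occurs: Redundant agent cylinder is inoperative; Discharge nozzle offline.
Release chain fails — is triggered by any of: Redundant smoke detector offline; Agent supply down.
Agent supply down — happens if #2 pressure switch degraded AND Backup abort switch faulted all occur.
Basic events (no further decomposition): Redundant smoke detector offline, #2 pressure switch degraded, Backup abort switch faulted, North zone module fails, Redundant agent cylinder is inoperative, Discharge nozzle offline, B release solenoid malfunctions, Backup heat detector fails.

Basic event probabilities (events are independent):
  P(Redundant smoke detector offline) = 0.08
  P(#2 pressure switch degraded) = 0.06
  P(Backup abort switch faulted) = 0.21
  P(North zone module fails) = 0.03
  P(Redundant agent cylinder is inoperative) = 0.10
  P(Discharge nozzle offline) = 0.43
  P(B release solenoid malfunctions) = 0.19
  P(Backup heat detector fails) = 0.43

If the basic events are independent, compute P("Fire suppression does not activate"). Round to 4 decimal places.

P(Agent supply down) [AND] = 0.06 × 0.21 = 0.012600
P(Release chain fails) [OR] = 1 − (1−0.08) × (1−0.012600) = 0.091592
P(Zone B inoperative) [OR] = 1 − (1−0.10) × (1−0.43) = 0.487000
P(Detection loop unavailable) [AND] = 0.19 × 0.43 = 0.081700
P(Zone A inoperative) [OR] = 1 − (1−0.03) × (1−0.487000) × (1−0.081700) = 0.543045
P(Fire suppression does not activate) [OR] = 1 − (1−0.091592) × (1−0.543045) = 0.584898
Rounded to 4 decimal places: P(Fire suppression does not activate) ≈ 0.5849.

0.5849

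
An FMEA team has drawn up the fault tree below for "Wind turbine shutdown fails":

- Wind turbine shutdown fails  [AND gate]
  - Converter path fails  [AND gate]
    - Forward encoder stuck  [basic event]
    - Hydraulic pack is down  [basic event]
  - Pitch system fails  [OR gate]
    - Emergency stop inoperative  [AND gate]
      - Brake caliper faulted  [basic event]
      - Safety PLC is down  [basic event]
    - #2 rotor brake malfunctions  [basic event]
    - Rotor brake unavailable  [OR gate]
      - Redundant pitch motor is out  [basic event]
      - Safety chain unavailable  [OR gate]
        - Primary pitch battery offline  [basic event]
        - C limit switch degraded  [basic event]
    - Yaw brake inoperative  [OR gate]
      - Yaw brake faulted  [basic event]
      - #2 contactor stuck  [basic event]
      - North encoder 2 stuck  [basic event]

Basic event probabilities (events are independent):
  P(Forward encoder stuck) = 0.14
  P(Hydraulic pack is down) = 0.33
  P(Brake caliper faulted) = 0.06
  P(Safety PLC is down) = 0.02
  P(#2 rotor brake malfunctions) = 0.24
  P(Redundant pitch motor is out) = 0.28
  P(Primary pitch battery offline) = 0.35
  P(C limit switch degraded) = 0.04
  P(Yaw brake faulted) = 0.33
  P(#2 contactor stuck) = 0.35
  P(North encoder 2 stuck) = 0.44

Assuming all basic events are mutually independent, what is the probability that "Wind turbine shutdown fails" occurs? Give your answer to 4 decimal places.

0.0424

P(Converter path fails) [AND] = 0.14 × 0.33 = 0.046200
P(Emergency stop inoperative) [AND] = 0.06 × 0.02 = 0.001200
P(Safety chain unavailable) [OR] = 1 − (1−0.35) × (1−0.04) = 0.376000
P(Rotor brake unavailable) [OR] = 1 − (1−0.28) × (1−0.376000) = 0.550720
P(Yaw brake inoperative) [OR] = 1 − (1−0.33) × (1−0.35) × (1−0.44) = 0.756120
P(Pitch system fails) [OR] = 1 − (1−0.001200) × (1−0.24) × (1−0.550720) × (1−0.756120) = 0.916826
P(Wind turbine shutdown fails) [AND] = 0.046200 × 0.916826 = 0.042357
Rounded to 4 decimal places: P(Wind turbine shutdown fails) ≈ 0.0424.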